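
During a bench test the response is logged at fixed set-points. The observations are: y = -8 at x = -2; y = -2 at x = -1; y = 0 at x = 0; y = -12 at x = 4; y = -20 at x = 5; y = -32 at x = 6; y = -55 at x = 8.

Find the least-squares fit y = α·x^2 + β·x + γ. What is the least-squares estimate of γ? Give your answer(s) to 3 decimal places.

γ = -0.697

The normal system AᵀA·[α, β, γ]ᵀ = Aᵀy is [[6290, 908, 146]; [908, 146, 20]; [146, 20, 7]]·[α, β, γ]ᵀ = [-5398, -762, -129]ᵀ.
Row-reducing yields α = -7550/7539, β = 8327/7539, γ = -1751/2513.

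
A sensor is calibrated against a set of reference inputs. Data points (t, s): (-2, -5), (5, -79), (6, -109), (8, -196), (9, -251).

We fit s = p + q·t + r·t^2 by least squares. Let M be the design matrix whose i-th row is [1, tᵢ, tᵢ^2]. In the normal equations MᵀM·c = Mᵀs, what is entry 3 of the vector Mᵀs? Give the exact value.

Entry 3 ↔ basis t^2, so (Mᵀs)_{3} = Σᵢ (t^2)·sᵢ = (4)·(-5) + (25)·(-79) + (36)·(-109) + (64)·(-196) + (81)·(-251) = -38794.

-38794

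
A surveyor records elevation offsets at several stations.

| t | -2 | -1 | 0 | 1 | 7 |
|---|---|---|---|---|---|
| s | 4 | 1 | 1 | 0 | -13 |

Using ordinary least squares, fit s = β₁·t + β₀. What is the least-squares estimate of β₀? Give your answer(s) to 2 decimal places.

Sums needed: Σt·t = 55, Σt = 5, Σ1 = 5.
And Σt·s = -100, Σs = -7.
So AᵀA·[β₁, β₀]ᵀ = Aᵀs: [[55, 5]; [5, 5]]·[β₁, β₀]ᵀ = [-100, -7]ᵀ.
Eliminating β₀: 5·(row 1) − 5·(row 2) gives 250·β₁ = 5·(-100) − 5·(-7) = -465, so β₁ = -93/50.
Then β₀ = ((-7) − 5·(-93/50))/5 = 23/50.

β₀ = 0.46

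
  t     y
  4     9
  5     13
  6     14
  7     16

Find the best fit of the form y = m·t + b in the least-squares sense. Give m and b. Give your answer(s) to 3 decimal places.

m = 2.200, b = 0.900

The normal equations are: 126·m + 22·b = 297;  22·m + 4·b = 52.
Eliminating b: 4·(row 1) − 22·(row 2) gives 20·m = 4·297 − 22·52 = 44, so m = 11/5.
Then b = (52 − 22·(11/5))/4 = 9/10.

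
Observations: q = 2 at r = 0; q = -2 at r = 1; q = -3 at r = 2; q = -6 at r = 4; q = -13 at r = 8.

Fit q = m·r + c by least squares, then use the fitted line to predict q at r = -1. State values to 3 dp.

q̂ = 2.600

From the data, Σr·r = 85, Σr = 15, Σ1 = 5.
For Xᵀq: Σr·q = -136, Σq = -22.
Normal equations: [[85, 15]; [15, 5]]·[m, c]ᵀ = [-136, -22]ᵀ.
Eliminating c: 5·(row 1) − 15·(row 2) gives 200·m = 5·(-136) − 15·(-22) = -350, so m = -7/4.
Then c = ((-22) − 15·(-7/4))/5 = 17/20.
At r = -1: q̂ = (-7/4)·(-1) + (17/20)·(1) = 13/5.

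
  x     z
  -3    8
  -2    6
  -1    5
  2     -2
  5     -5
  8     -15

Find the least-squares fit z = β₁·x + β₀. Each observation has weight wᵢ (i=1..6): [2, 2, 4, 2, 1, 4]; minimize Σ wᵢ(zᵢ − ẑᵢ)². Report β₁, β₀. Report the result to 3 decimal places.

From the data, Σwᵢ·x·x = 319, Σwᵢ·x = 27, Σwᵢ·1 = 15.
Moment sums: Σwᵢ·x·z = -605, Σwᵢ·z = -21.
Normal equations: [[319, 27]; [27, 15]]·[β₁, β₀]ᵀ = [-605, -21]ᵀ.
Determinant 319·15 − 27² = 4056.
β₁ = ((-605)·15 − 27·(-21))/4056 = -709/338; β₀ = (319·(-21) − 27·(-605))/4056 = 803/338.

β₁ = -2.098, β₀ = 2.376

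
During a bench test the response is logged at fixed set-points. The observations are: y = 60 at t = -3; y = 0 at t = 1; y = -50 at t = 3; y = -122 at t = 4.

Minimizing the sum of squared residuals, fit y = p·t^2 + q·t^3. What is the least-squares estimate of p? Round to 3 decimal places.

Forming AᵀA = [[419, 1025]; [1025, 5555]] and Aᵀy = [-1862, -10778]ᵀ gives AᵀA·[p, q]ᵀ = Aᵀy.
Eliminating q: 5555·(row 1) − 1025·(row 2) gives 1276920·p = 5555·(-1862) − 1025·(-10778) = 704040, so p = 5867/10641.
Then q = ((-10778) − 1025·(5867/10641))/5555 = -108643/53205.

p = 0.551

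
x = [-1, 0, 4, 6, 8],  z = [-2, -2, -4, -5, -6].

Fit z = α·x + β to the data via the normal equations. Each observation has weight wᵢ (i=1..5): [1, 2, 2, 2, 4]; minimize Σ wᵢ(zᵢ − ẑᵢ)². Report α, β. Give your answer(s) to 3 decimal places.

Forming AᵀWA = [[361, 51]; [51, 11]] and AᵀWz = [-282, -48]ᵀ gives AᵀWA·[α, β]ᵀ = AᵀWz.
Δ = 361·11 − 51² = 1370.
α = ((-282)·11 − 51·(-48))/1370 = -327/685; β = (361·(-48) − 51·(-282))/1370 = -1473/685.

α = -0.477, β = -2.150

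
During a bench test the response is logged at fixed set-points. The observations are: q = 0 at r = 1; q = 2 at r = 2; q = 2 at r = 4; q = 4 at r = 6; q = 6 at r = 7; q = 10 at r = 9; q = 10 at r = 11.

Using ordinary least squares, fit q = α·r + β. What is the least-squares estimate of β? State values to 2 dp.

Normal-equation sums: Σr·r = 308, Σr = 40, Σ1 = 7.
For Xᵀq: Σr·q = 278, Σq = 34.
XᵀX·[α, β]ᵀ = Xᵀq becomes [[308, 40]; [40, 7]]·[α, β]ᵀ = [278, 34]ᵀ.
Δ = 308·7 − 40² = 556.
α = (278·7 − 40·34)/556 = 293/278; β = (308·34 − 40·278)/556 = -162/139.

β = -1.17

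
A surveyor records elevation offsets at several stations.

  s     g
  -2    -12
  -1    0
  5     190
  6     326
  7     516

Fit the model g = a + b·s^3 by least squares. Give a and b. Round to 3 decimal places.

a = 1.128, b = 1.503

The normal equations are: 5·a + 675·b = 1020;  675·a + 179995·b = 271250.
(Σ1 = 5, Σs^3 = 675, Σs^3·s^3 = 179995, Σg = 1020, Σs^3·g = 271250.)
Determinant 5·179995 − 675² = 444350.
a = (1020·179995 − 675·271250)/444350 = 10023/8887; b = (5·271250 − 675·1020)/444350 = 13355/8887.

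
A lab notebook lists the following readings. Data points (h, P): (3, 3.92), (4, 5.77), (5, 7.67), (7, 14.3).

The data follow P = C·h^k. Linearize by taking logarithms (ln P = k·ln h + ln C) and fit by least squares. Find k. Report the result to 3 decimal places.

Linearized form: ln P = k·ln h + ln C. From the 4 transformed points,
Sums: Σln h = 6.0403, Σ(ln h)² = 9.5056, Σln P = 7.8163, Σln h·ln P = 12.3861.
Normal system: [[9.5056, 6.0403]; [6.0403, 4]]·[k, ln C]ᵀ = [12.3861, 7.8163]ᵀ.
Slope k = (n·Σln h·ln P − Σln h·Σln P)/(n·Σ(ln h)² − (Σln h)²) = (4·12.3861 − 6.0403·7.8163)/1.5378 = 1.51623; ln C = (Σln P − k·Σln h)/n = -0.33553.

k = 1.516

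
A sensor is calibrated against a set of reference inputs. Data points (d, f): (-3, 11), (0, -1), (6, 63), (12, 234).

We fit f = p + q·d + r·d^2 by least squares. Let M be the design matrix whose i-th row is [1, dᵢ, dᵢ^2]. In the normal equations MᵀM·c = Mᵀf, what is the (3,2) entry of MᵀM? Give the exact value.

1917

Row 3 ↔ basis d^2, column 2 ↔ basis d, so (MᵀM)_{3,2} = Σᵢ (d^2)·(d) = (9)·(-3) + (0)·(0) + (36)·(6) + (144)·(12) = 1917.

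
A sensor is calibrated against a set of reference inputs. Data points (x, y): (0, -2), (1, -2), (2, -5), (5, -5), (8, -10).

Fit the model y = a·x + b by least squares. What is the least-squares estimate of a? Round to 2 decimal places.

a = -0.94

Setting ∂/∂a … = 0 gives: 94·a + 16·b = -117;  16·a + 5·b = -24.
(Σx·x = 94, Σx = 16, Σ1 = 5, Σx·y = -117, Σy = -24.)
Δ = 94·5 − 16² = 214.
a = ((-117)·5 − 16·(-24))/214 = -201/214; b = (94·(-24) − 16·(-117))/214 = -192/107.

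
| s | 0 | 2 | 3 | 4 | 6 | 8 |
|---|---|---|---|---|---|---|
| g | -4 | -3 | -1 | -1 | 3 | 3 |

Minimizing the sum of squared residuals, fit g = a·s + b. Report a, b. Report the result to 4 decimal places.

AᵀA·[a, b]ᵀ = Aᵀg reads: 129·a + 23·b = 29;  23·a + 6·b = -3.
(Σs·s = 129, Σs = 23, Σ1 = 6, Σs·g = 29, Σg = -3.)
det = 129·6 − 23² = 245.
a = (29·6 − 23·(-3))/245 = 243/245; b = (129·(-3) − 23·29)/245 = -1054/245.

a = 0.9918, b = -4.3020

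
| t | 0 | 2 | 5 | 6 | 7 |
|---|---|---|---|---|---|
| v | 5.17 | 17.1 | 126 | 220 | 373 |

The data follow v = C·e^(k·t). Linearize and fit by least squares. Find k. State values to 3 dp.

Let Y = ln v. Fitting Y = k·t + ln C by least squares:
Σt = 20.0000, Σ(t)² = 114.0000, Σln v = 20.6334, Σt·ln v = 103.6724.
Equations: 114.0000·k + 20.0000·ln C = 103.6724;  20.0000·k + 5·ln C = 20.6334.
Slope k = (n·Σt·ln v − Σt·Σln v)/(n·Σ(t)² − (Σt)²) = (5·103.6724 − 20.0000·20.6334)/170.0000 = 0.62172; ln C = (Σln v − k·Σt)/n = 1.63979.

k = 0.622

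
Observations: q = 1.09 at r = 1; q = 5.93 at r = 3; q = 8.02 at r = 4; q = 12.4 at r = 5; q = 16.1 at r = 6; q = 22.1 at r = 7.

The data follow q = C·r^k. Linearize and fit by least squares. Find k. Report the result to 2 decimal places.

k = 1.52

Let Y = ln q. Fitting Y = k·ln r + ln C by least squares:
Σln r = 7.8320, Σ(ln r)² = 12.7160, Σln q = 12.3402, Σln r·ln q = 19.8965.
Equations: 12.7160·k + 7.8320·ln C = 19.8965;  7.8320·k + 6·ln C = 12.3402.
Solving (det = 14.9557): k = 1.51983, ln C = 0.07281.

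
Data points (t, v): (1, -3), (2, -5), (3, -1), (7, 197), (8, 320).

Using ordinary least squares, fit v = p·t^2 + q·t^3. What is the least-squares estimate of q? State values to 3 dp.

q = 1.011

The normal system AᵀA·[p, q]ᵀ = Aᵀv is [[6595, 49851]; [49851, 380587]]·[p, q]ᵀ = [30101, 231341]ᵀ.
Δ = 6595·380587 − 49851² = 24849064.
p = (30101·380587 − 49851·231341)/24849064 = -9566363/3106133; q = (6595·231341 − 49851·30101)/24849064 = 3141118/3106133.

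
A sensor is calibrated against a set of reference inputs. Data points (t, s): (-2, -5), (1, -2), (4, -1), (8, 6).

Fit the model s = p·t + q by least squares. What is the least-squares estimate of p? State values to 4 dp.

p = 1.0502

Normal-equation sums: Σt·t = 85, Σt = 11, Σ1 = 4.
And Σt·s = 52, Σs = -2.
MᵀM·[p, q]ᵀ = Mᵀs becomes [[85, 11]; [11, 4]]·[p, q]ᵀ = [52, -2]ᵀ.
det = 85·4 − 11² = 219.
p = (52·4 − 11·(-2))/219 = 230/219; q = (85·(-2) − 11·52)/219 = -742/219.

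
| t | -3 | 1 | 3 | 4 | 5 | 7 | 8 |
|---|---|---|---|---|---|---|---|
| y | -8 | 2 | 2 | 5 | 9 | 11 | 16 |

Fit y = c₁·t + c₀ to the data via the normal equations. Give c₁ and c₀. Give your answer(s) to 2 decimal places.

Entries of MᵀM: Σt·t = 173, Σt = 25, Σ1 = 7.
For Mᵀy: Σt·y = 302, Σy = 37.
Δ = 173·7 − 25² = 586.
c₁ = (302·7 − 25·37)/586 = 1189/586; c₀ = (173·37 − 25·302)/586 = -1149/586.

c₁ = 2.03, c₀ = -1.96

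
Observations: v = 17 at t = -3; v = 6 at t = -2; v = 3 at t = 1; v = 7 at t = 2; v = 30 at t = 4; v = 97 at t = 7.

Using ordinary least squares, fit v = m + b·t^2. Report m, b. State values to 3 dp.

m = -0.847, b = 1.989

XᵀX·[m, b]ᵀ = Xᵀv reads: 6·m + 83·b = 160;  83·m + 2771·b = 5441.
det = 6·2771 − 83² = 9737.
m = (160·2771 − 83·5441)/9737 = -8243/9737; b = (6·5441 − 83·160)/9737 = 19366/9737.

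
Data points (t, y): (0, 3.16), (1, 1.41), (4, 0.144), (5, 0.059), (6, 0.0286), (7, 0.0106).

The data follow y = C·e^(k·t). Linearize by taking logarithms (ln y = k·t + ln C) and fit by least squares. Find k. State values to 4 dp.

k = -0.8011

With ln yᵢ as the transformed response and tᵢ as the regressor:
Σt = 23.0000, Σ(t)² = 127.0000, Σln y = -11.3752, Σt·ln y = -74.7137.
Normal system: [[127.0000, 23.0000]; [23.0000, 6]]·[k, ln C]ᵀ = [-74.7137, -11.3752]ᵀ.
Solving (det = 233.0000): k = -0.80108, ln C = 1.17493.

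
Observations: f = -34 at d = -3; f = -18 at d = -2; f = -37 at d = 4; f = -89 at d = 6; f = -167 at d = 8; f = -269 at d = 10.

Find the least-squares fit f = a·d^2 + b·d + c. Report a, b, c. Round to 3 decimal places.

a = -2.962, b = 2.753, c = 0.162

The normal system MᵀM·[a, b, c]ᵀ = Mᵀf is [[15745, 1757, 229]; [1757, 229, 23]; [229, 23, 6]]·[a, b, c]ᵀ = [-41762, -4570, -614]ᵀ.
Solving the 3×3 system (Gaussian elimination) gives a = -31631/10679, b = 147007/53395, c = 8634/53395.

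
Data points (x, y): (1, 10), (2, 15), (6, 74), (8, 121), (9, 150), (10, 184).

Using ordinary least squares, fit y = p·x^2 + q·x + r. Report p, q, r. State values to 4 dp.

p = 1.6552, q = 1.0943, r = 6.8697

From the data, Σx^2·x^2 = 21970, Σx^2·x = 2466, Σx^2 = 286, Σx·x = 286, Σx = 36, Σ1 = 6.
For Aᵀy: Σx^2·y = 41028, Σx·y = 4642, Σy = 554.
Normal equations: [[21970, 2466, 286]; [2466, 286, 36]; [286, 36, 6]]·[p, q, r]ᵀ = [41028, 4642, 554]ᵀ.
Row-reducing yields p = 5242/3167, q = 17329/15835, r = 108781/15835.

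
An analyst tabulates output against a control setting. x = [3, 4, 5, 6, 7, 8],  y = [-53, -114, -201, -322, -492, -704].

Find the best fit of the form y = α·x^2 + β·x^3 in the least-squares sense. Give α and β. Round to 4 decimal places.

Entries of MᵀM: Σx^2·x^2 = 8755, Σx^2·x^3 = 61743, Σx^3·x^3 = 446899.
And Σx^2·y = -88082, Σx^3·y = -632608.
Eliminating β: 446899·(row 1) − 61743·(row 2) gives 100402696·α = 446899·(-88082) − 61743·(-632608) = -304641974, so α = -152320987/50201348.
Then β = ((-632608) − 61743·(-152320987/50201348))/446899 = -50018057/50201348.

α = -3.0342, β = -0.9963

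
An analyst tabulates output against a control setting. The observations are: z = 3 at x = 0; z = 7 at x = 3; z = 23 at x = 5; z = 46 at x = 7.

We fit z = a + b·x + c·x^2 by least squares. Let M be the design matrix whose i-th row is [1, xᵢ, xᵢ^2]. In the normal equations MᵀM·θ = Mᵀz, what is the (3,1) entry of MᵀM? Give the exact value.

83

Row 3 ↔ basis x^2, column 1 ↔ basis 1, so (MᵀM)_{3,1} = Σᵢ x^2 = (0)·(1) + (9)·(1) + (25)·(1) + (49)·(1) = 83.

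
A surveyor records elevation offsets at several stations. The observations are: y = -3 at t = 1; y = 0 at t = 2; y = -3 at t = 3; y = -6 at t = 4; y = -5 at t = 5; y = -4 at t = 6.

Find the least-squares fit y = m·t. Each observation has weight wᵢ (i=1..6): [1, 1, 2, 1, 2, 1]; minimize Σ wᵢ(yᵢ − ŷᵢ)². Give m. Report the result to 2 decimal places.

The normal system XᵀWX·[m]ᵀ = XᵀWy is [[125]]·[m]ᵀ = [-119]ᵀ.
Hence m = -119 / 125 ≈ -0.952.

m = -0.95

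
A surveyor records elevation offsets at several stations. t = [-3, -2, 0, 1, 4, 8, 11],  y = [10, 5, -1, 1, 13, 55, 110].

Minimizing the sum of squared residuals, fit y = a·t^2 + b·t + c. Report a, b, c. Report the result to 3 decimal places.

a = 0.965, b = -0.645, c = -0.323

Normal-equation sums: Σt^2·t^2 = 19091, Σt^2·t = 1873, Σt^2 = 215, Σt·t = 215, Σt = 19, Σ1 = 7.
Right-hand side: Σt^2·y = 17149, Σt·y = 1663, Σy = 193.
Row-reducing yields a = 638771/661809, b = -426820/661809, c = -71288/220603.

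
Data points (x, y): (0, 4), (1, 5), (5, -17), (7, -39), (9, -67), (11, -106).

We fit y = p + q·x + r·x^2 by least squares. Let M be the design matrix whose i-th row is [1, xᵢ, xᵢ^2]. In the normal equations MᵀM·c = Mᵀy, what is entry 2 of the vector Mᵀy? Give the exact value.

-2122

Entry 2 ↔ basis x, so (Mᵀy)_{2} = Σᵢ (x)·yᵢ = (0)·(4) + (1)·(5) + (5)·(-17) + (7)·(-39) + (9)·(-67) + (11)·(-106) = -2122.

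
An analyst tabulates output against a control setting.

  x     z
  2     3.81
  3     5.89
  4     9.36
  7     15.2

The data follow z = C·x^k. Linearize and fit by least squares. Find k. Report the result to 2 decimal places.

Taking logs, ln z = k·ln x + ln C, so regress ln z on ln x.
Σln x = 5.1240, Σ(ln x)² = 7.3958, Σln z = 8.0686, Σln x·ln z = 11.2711.
Equations: 7.3958·k + 5.1240·ln C = 11.2711;  5.1240·k + 4·ln C = 8.0686.
Δ = 7.3958·4 − (5.1240)² = 3.3281; k = (11.2711·4 − 5.1240·8.0686)/3.3281 = 1.12403, ln C = (7.3958·8.0686 − 5.1240·11.2711)/3.3281 = 0.57728.

k = 1.12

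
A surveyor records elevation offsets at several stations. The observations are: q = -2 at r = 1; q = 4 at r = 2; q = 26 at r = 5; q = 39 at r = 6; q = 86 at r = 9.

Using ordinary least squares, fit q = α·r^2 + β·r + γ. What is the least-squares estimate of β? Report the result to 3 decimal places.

β = 1.196

Sums needed: Σr^2·r^2 = 8499, Σr^2·r = 1079, Σr^2 = 147, Σr·r = 147, Σr = 23, Σ1 = 5.
And Σr^2·q = 9034, Σr·q = 1144, Σq = 153.
Normal equations: [[8499, 1079, 147]; [1079, 147, 23]; [147, 23, 5]]·[α, β, γ]ᵀ = [9034, 1144, 153]ᵀ.
Solving the 3×3 system (Gaussian elimination) gives α = 11953/12316, β = 14729/12316, γ = -21151/6158.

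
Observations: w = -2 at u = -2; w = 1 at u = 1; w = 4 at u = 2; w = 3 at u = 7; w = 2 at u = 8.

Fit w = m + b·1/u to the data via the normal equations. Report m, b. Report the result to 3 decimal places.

Forming XᵀX = [[5, 71/56]; [71/56, 4817/3136]] and Xᵀw = [8, 131/28]ᵀ gives XᵀX·[m, b]ᵀ = Xᵀw.
Eliminating b: (4817/3136)·(row 1) − (71/56)·(row 2) gives (4761/784)·m = (4817/3136)·8 − (71/56)·(131/28) = 9967/1568, so m = 9967/9522.
Then b = ((131/28) − (71/56)·(9967/9522))/(4817/3136) = 10388/4761.

m = 1.047, b = 2.182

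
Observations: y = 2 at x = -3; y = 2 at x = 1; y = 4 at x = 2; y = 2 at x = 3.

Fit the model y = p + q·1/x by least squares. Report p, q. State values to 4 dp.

p = 2.3969, q = 0.2748

Sums needed: Σ1 = 4, Σ1/x = 3/2, Σ1/x·1/x = 53/36.
Moment sums: Σy = 10, Σ1/x·y = 4.
MᵀM·[p, q]ᵀ = Mᵀy becomes [[4, 3/2]; [3/2, 53/36]]·[p, q]ᵀ = [10, 4]ᵀ.
det = 4·(53/36) − (3/2)² = 131/36.
p = (10·(53/36) − (3/2)·4)/(131/36) = 314/131; q = (4·4 − (3/2)·10)/(131/36) = 36/131.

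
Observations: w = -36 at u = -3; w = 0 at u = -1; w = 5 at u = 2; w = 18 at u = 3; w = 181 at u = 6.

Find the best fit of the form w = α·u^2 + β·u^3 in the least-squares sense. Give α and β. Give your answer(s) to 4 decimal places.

The normal system AᵀA·[α, β]ᵀ = Aᵀw is [[1475, 7807]; [7807, 48179]]·[α, β]ᵀ = [6374, 40594]ᵀ.
det = 1475·48179 − 7807² = 10114776.
α = (6374·48179 − 7807·40594)/10114776 = -818701/842898; β = (1475·40594 − 7807·6374)/10114776 = 842861/842898.

α = -0.9713, β = 1.0000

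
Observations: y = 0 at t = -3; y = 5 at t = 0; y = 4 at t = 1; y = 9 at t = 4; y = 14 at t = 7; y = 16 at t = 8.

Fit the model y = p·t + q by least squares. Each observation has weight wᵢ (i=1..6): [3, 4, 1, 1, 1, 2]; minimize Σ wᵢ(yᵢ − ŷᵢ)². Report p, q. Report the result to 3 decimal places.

From the data, Σwᵢ·t·t = 221, Σwᵢ·t = 19, Σwᵢ·1 = 12.
Right-hand side: Σwᵢ·t·y = 394, Σwᵢ·y = 79.
So MᵀWM·[p, q]ᵀ = MᵀWy: [[221, 19]; [19, 12]]·[p, q]ᵀ = [394, 79]ᵀ.
Eliminating q: 12·(row 1) − 19·(row 2) gives 2291·p = 12·394 − 19·79 = 3227, so p = 3227/2291.
Then q = (79 − 19·(3227/2291))/12 = 9973/2291.

p = 1.409, q = 4.353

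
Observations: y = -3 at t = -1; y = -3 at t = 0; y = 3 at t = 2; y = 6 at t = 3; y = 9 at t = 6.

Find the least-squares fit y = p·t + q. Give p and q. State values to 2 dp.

p = 1.90, q = -1.40

Sums needed: Σt·t = 50, Σt = 10, Σ1 = 5.
Moment sums: Σt·y = 81, Σy = 12.
Eliminating q: 5·(row 1) − 10·(row 2) gives 150·p = 5·81 − 10·12 = 285, so p = 19/10.
Then q = (12 − 10·(19/10))/5 = -7/5.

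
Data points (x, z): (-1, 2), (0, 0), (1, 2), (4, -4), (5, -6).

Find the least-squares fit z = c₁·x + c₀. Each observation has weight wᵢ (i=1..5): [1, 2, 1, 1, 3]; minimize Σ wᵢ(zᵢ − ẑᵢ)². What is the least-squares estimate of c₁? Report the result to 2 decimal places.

The normal equations are: 93·c₁ + 19·c₀ = -106;  19·c₁ + 8·c₀ = -18.
Δ = 93·8 − 19² = 383.
c₁ = ((-106)·8 − 19·(-18))/383 = -506/383; c₀ = (93·(-18) − 19·(-106))/383 = 340/383.

c₁ = -1.32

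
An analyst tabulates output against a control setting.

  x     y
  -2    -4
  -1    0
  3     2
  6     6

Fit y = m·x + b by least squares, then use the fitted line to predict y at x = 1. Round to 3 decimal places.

From the data, Σx·x = 50, Σx = 6, Σ1 = 4.
Moment sums: Σx·y = 50, Σy = 4.
So MᵀM·[m, b]ᵀ = Mᵀy: [[50, 6]; [6, 4]]·[m, b]ᵀ = [50, 4]ᵀ.
det = 50·4 − 6² = 164.
m = (50·4 − 6·4)/164 = 44/41; b = (50·4 − 6·50)/164 = -25/41.
At x = 1: ŷ = (44/41)·(1) + (-25/41)·(1) = 19/41.

ŷ = 0.463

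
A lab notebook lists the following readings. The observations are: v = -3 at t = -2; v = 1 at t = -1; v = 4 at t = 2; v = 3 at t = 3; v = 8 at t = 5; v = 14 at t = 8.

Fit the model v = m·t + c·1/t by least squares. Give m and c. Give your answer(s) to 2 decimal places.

The normal system MᵀM·[m, c]ᵀ = Mᵀv is [[107, 6]; [6, 24001/14400]]·[m, c]ᵀ = [174, 137/20]ᵀ.
Eliminating c: (24001/14400)·(row 1) − 6·(row 2) gives (2049707/14400)·m = (24001/14400)·174 − 6·(137/20) = 597389/2400, so m = 3584334/2049707.
Then c = ((137/20) − 6·(3584334/2049707))/(24001/14400) = -4479120/2049707.

m = 1.75, c = -2.19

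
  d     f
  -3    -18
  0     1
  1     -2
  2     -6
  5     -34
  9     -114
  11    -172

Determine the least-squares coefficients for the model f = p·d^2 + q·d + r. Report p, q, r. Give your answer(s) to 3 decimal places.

MᵀM·[p, q, r]ᵀ = Mᵀf reads: 21925·p + 2167·q + 241·r = -31084;  2167·p + 241·q + 25·r = -3048;  241·p + 25·q + 7·r = -345.
(Σd^2·d^2 = 21925, Σd^2·d = 2167, Σd^2 = 241, Σd·d = 241, Σd = 25, Σ1 = 7, Σd^2·f = -31084, Σd·f = -3048, Σf = -345.)
Row-reducing yields p = -210707/140442, q = 133283/140442, r = -23909/23407.

p = -1.500, q = 0.949, r = -1.021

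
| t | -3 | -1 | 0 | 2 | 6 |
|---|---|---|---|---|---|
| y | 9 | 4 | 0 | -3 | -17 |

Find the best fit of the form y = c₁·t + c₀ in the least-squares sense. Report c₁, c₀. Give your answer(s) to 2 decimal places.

c₁ = -2.85, c₀ = 0.88

Sums needed: Σt·t = 50, Σt = 4, Σ1 = 5.
For Mᵀy: Σt·y = -139, Σy = -7.
MᵀM·[c₁, c₀]ᵀ = Mᵀy becomes [[50, 4]; [4, 5]]·[c₁, c₀]ᵀ = [-139, -7]ᵀ.
det = 50·5 − 4² = 234.
c₁ = ((-139)·5 − 4·(-7))/234 = -667/234; c₀ = (50·(-7) − 4·(-139))/234 = 103/117.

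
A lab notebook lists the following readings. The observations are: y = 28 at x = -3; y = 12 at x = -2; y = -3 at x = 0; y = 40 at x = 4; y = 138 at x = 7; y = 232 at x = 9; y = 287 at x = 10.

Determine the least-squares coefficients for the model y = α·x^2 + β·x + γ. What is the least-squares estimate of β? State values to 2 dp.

With design matrix A, AᵀA = [[19315, 2101, 259]; [2101, 259, 25]; [259, 25, 7]] and Aᵀy = [55194, 5976, 734]ᵀ.
Row-reducing yields α = 118582/39183, β = -94397/78366, γ = -73567/26122.

β = -1.20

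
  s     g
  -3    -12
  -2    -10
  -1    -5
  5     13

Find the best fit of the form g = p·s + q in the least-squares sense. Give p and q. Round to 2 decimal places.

AᵀA·[p, q]ᵀ = Aᵀg reads: 39·p + (-1)·q = 126;  (-1)·p + 4·q = -14.
Δ = 39·4 − (-1)² = 155.
p = (126·4 − (-1)·(-14))/155 = 98/31; q = (39·(-14) − (-1)·126)/155 = -84/31.

p = 3.16, q = -2.71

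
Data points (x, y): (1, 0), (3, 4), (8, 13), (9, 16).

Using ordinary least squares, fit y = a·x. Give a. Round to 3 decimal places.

a = 1.677

Compute the Gram sums: Σx·x = 155.
Moment sums: Σx·y = 260.
MᵀM·[a]ᵀ = Mᵀy becomes [[155]]·[a]ᵀ = [260]ᵀ.
Hence a = 260 / 155 ≈ 1.67742.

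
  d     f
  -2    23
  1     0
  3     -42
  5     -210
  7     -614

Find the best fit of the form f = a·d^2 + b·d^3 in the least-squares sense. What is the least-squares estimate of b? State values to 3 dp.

b = -2.029

Entries of MᵀM: Σd^2·d^2 = 3124, Σd^2·d^3 = 20144, Σd^3·d^3 = 134068.
Right-hand side: Σd^2·f = -35622, Σd^3·f = -238170.
det = 3124·134068 − 20144² = 13047696.
a = ((-35622)·134068 − 20144·(-238170))/13047696 = 913591/543654; b = (3124·(-238170) − 20144·(-35622))/13047696 = -1103063/543654.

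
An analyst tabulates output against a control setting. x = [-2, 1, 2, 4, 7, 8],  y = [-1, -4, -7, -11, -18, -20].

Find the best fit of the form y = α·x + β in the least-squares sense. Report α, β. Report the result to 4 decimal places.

The normal equations are: 138·α + 20·β = -346;  20·α + 6·β = -61.
(Σx·x = 138, Σx = 20, Σ1 = 6, Σx·y = -346, Σy = -61.)
Determinant 138·6 − 20² = 428.
α = ((-346)·6 − 20·(-61))/428 = -2; β = (138·(-61) − 20·(-346))/428 = -7/2.

α = -2.0000, β = -3.5000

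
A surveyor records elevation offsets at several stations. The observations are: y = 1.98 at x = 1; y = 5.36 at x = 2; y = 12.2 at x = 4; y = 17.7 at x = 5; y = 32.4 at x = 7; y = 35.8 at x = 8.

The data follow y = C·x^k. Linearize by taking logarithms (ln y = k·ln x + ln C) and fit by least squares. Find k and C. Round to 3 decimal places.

Taking logs, ln y = k·ln x + ln C, so regress ln y on ln x.
Σln x = 7.7142, Σ(ln x)² = 13.1032, Σln y = 14.7932, Σln x·ln y = 23.4646.
Equations: 13.1032·k + 7.7142·ln C = 23.4646;  7.7142·k + 6·ln C = 14.7932.
Slope k = (n·Σln x·ln y − Σln x·Σln y)/(n·Σ(ln x)² − (Σln x)²) = (6·23.4646 − 7.7142·14.7932)/19.1098 = 1.39561; ln C = (Σln y − k·Σln x)/n = 0.67118, so C = exp(0.67118) = 1.95655.

k = 1.396, C = 1.957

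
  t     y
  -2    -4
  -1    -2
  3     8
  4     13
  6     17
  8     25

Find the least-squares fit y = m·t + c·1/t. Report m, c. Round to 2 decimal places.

With design matrix A, AᵀA = [[130, 6]; [6, 845/576]] and Aᵀy = [388, 127/8]ᵀ.
Δ = 130·(845/576) − 6² = 44557/288.
m = (388·(845/576) − 6·(127/8))/(44557/288) = 136498/44557; c = (130·(127/8) − 6·388)/(44557/288) = -76104/44557.

m = 3.06, c = -1.71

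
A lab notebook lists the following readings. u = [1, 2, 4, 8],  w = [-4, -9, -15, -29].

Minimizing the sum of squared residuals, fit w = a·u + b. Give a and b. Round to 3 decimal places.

a = -3.487, b = -1.174

Forming MᵀM = [[85, 15]; [15, 4]] and Mᵀw = [-314, -57]ᵀ gives MᵀM·[a, b]ᵀ = Mᵀw.
Eliminating b: 4·(row 1) − 15·(row 2) gives 115·a = 4·(-314) − 15·(-57) = -401, so a = -401/115.
Then b = ((-57) − 15·(-401/115))/4 = -27/23.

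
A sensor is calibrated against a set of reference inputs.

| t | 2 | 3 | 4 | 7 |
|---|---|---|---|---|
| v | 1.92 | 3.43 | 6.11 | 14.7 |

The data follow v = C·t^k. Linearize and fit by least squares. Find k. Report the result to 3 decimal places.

Let Y = ln v. Fitting Y = k·ln t + ln C by least squares:
Σln t = 5.1240, Σ(ln t)² = 7.3958, Σln v = 6.3827, Σln t·ln v = 9.5457.
Equations: 7.3958·k + 5.1240·ln C = 9.5457;  5.1240·k + 4·ln C = 6.3827.
Δ = 7.3958·4 − (5.1240)² = 3.3281; k = (9.5457·4 − 5.1240·6.3827)/3.3281 = 1.64602, ln C = (7.3958·6.3827 − 5.1240·9.5457)/3.3281 = -0.51287.

k = 1.646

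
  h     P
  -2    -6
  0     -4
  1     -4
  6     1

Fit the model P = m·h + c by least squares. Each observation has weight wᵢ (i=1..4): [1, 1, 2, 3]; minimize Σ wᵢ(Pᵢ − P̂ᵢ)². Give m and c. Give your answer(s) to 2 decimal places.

Normal-equation sums: Σwᵢ·h·h = 114, Σwᵢ·h = 18, Σwᵢ·1 = 7.
And Σwᵢ·h·P = 22, Σwᵢ·P = -15.
Eliminating c: 7·(row 1) − 18·(row 2) gives 474·m = 7·22 − 18·(-15) = 424, so m = 212/237.
Then c = ((-15) − 18·(212/237))/7 = -351/79.

m = 0.89, c = -4.44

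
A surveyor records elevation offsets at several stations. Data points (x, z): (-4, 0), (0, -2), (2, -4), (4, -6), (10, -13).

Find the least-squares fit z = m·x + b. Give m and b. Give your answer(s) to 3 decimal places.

From the data, Σx·x = 136, Σx = 12, Σ1 = 5.
Right-hand side: Σx·z = -162, Σz = -25.
Normal equations: [[136, 12]; [12, 5]]·[m, b]ᵀ = [-162, -25]ᵀ.
Δ = 136·5 − 12² = 536.
m = ((-162)·5 − 12·(-25))/536 = -255/268; b = (136·(-25) − 12·(-162))/536 = -182/67.

m = -0.951, b = -2.716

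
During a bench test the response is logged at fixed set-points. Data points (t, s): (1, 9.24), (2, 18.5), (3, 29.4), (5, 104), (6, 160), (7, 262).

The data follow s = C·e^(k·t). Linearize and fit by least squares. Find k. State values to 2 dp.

With ln sᵢ as the transformed response and tᵢ as the regressor:
Σt = 24.0000, Σ(t)² = 124.0000, Σln s = 23.8102, Σt·ln s = 110.8535.
Equations: 124.0000·k + 24.0000·ln C = 110.8535;  24.0000·k + 6·ln C = 23.8102.
Slope k = (n·Σt·ln s − Σt·Σln s)/(n·Σ(t)² − (Σt)²) = (6·110.8535 − 24.0000·23.8102)/168.0000 = 0.55759; ln C = (Σln s − k·Σt)/n = 1.73800.

k = 0.56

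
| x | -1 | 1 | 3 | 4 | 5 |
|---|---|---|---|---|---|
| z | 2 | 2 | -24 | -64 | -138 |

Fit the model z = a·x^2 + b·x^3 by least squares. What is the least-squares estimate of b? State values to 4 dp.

b = -1.4582

Entries of MᵀM: Σx^2·x^2 = 964, Σx^2·x^3 = 4392, Σx^3·x^3 = 20452.
Moment sums: Σx^2·z = -4686, Σx^3·z = -21994.
MᵀM·[a, b]ᵀ = Mᵀz becomes [[964, 4392]; [4392, 20452]]·[a, b]ᵀ = [-4686, -21994]ᵀ.
det = 964·20452 − 4392² = 426064.
a = ((-4686)·20452 − 4392·(-21994))/426064 = 94947/53258; b = (964·(-21994) − 4392·(-4686))/426064 = -77663/53258.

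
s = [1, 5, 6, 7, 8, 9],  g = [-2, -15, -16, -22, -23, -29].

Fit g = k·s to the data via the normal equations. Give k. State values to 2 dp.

The normal system XᵀX·[k]ᵀ = Xᵀg is [[256]]·[k]ᵀ = [-772]ᵀ.
k = (-772)/256 = -3.01562.

k = -3.02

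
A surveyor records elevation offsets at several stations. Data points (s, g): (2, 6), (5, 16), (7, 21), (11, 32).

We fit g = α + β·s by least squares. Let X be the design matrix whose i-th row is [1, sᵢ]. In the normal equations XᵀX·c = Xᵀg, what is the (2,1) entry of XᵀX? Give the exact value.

Row 2 ↔ basis s, column 1 ↔ basis 1, so (XᵀX)_{2,1} = Σᵢ s = (2)·(1) + (5)·(1) + (7)·(1) + (11)·(1) = 25.

25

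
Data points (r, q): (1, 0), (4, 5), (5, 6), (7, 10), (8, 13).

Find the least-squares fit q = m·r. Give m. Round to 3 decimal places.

The normal equations are: 155·m = 224.
Hence m = 224 / 155 ≈ 1.44516.

m = 1.445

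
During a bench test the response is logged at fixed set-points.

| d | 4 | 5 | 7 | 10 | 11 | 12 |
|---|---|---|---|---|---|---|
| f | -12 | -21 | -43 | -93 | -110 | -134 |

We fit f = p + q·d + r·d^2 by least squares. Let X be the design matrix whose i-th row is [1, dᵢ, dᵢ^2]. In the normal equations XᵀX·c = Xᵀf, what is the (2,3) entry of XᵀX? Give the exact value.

Row 2 ↔ basis d, column 3 ↔ basis d^2, so (XᵀX)_{2,3} = Σᵢ (d)·(d^2) = (4)·(16) + (5)·(25) + (7)·(49) + (10)·(100) + (11)·(121) + (12)·(144) = 4591.

4591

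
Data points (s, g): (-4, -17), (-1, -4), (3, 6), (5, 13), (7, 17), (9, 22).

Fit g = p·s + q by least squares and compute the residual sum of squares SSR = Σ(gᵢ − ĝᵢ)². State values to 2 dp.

From the data, Σs·s = 181, Σs = 19, Σ1 = 6.
Right-hand side: Σs·g = 472, Σg = 37.
Normal equations: [[181, 19]; [19, 6]]·[p, q]ᵀ = [472, 37]ᵀ.
Eliminating q: 6·(row 1) − 19·(row 2) gives 725·p = 6·472 − 19·37 = 2129, so p = 2129/725.
Then q = (37 − 19·(2129/725))/6 = -2271/725.
Residuals: -1538/725, 60/29, 234/725, 1051/725, -307/725, -188/145; SSR = 9314/725.

SSR = 12.85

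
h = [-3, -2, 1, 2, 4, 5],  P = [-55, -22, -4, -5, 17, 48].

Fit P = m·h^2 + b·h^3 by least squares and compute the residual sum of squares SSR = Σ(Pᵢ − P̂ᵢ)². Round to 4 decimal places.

Forming AᵀA = [[995, 3907]; [3907, 20579]] and AᵀP = [865, 8705]ᵀ gives AᵀA·[m, b]ᵀ = AᵀP.
Eliminating b: 20579·(row 1) − 3907·(row 2) gives 5211456·m = 20579·865 − 3907·8705 = -16209600, so m = -84425/27143.
Then b = (8705 − 3907·(-84425/27143))/20579 = 27510/27143.
Residuals: 9730/27143, -39366/27143, -51657/27143, -18095/27143, 51591/27143, -25261/27143; SSR = 292524/27143.

SSR = 10.7771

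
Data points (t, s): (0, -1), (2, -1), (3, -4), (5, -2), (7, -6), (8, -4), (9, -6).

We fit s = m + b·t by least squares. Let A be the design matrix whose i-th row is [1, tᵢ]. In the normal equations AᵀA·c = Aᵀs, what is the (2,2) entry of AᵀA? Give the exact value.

232

Row 2 ↔ basis t, column 2 ↔ basis t, so (AᵀA)_{2,2} = Σᵢ (t)·(t) = (0)·(0) + (2)·(2) + (3)·(3) + (5)·(5) + (7)·(7) + (8)·(8) + (9)·(9) = 232.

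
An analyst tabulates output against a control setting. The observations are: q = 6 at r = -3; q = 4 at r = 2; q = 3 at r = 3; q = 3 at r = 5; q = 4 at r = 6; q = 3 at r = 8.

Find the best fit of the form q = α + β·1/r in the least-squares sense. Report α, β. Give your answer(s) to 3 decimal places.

α = 4.323, β = -2.961

MᵀM·[α, β]ᵀ = Mᵀq reads: 6·α + (119/120)·β = 23;  (119/120)·α + (889/1600)·β = 317/120.
det = 6·(889/1600) − (119/120)² = 6769/2880.
α = (23·(889/1600) − (119/120)·(317/120))/(6769/2880) = 4180/967; β = (6·(317/120) − (119/120)·23)/(6769/2880) = -20040/6769.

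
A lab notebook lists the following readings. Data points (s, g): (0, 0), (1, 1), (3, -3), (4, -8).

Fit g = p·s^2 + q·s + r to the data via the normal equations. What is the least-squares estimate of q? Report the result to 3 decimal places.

q = 2.000

XᵀX·[p, q, r]ᵀ = Xᵀg reads: 338·p + 92·q + 26·r = -154;  92·p + 26·q + 8·r = -40;  26·p + 8·q + 4·r = -10.
(Σs^2·s^2 = 338, Σs^2·s = 92, Σs^2 = 26, Σs·s = 26, Σs = 8, Σ1 = 4, Σs^2·g = -154, Σs·g = -40, Σg = -10.)
Solving the 3×3 system (Gaussian elimination) gives p = -1, q = 2, r = 0.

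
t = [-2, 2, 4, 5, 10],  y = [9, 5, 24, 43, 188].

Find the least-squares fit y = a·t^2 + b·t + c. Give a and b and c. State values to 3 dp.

Normal-equation sums: Σt^2·t^2 = 10913, Σt^2·t = 1189, Σt^2 = 149, Σt·t = 149, Σt = 19, Σ1 = 5.
And Σt^2·y = 20315, Σt·y = 2183, Σy = 269.
Normal equations: [[10913, 1189, 149]; [1189, 149, 19]; [149, 19, 5]]·[a, b, c]ᵀ = [20315, 2183, 269]ᵀ.
Row-reducing yields a = 30778/15171, b = -20287/15171, c = -1838/1167.

a = 2.029, b = -1.337, c = -1.575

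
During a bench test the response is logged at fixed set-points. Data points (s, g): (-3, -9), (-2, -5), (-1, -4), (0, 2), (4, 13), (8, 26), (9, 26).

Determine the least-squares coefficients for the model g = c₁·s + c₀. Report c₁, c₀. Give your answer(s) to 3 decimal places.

From the data, Σs·s = 175, Σs = 15, Σ1 = 7.
For Xᵀg: Σs·g = 535, Σg = 49.
Normal equations: [[175, 15]; [15, 7]]·[c₁, c₀]ᵀ = [535, 49]ᵀ.
Eliminating c₀: 7·(row 1) − 15·(row 2) gives 1000·c₁ = 7·535 − 15·49 = 3010, so c₁ = 301/100.
Then c₀ = (49 − 15·(301/100))/7 = 11/20.

c₁ = 3.010, c₀ = 0.550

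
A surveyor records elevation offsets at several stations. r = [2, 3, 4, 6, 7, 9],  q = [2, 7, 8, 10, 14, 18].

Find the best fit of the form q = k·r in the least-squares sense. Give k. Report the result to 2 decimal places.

k = 1.93

The normal system MᵀM·[k]ᵀ = Mᵀq is [[195]]·[k]ᵀ = [377]ᵀ.
Hence k = 377 / 195 ≈ 1.93333.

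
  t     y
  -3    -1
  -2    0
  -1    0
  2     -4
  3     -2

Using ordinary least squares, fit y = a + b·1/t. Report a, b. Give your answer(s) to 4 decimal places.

With design matrix M, MᵀM = [[5, -1]; [-1, 31/18]] and Mᵀy = [-7, -7/3]ᵀ.
Determinant 5·(31/18) − (-1)² = 137/18.
a = ((-7)·(31/18) − (-1)·(-7/3))/(137/18) = -259/137; b = (5·(-7/3) − (-1)·(-7))/(137/18) = -336/137.

a = -1.8905, b = -2.4526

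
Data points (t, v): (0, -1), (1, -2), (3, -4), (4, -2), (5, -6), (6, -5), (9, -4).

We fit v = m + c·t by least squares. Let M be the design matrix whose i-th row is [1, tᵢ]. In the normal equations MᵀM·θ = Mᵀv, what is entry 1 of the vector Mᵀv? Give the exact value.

Entry 1 ↔ basis 1, so (Mᵀv)_{1} = Σᵢ vᵢ = (1)·(-1) + (1)·(-2) + (1)·(-4) + (1)·(-2) + (1)·(-6) + (1)·(-5) + (1)·(-4) = -24.

-24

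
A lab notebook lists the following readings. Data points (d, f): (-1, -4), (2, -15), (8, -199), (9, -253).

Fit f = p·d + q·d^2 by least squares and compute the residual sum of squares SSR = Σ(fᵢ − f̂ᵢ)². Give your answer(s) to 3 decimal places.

SSR = 6.252

Forming MᵀM = [[150, 1248]; [1248, 10674]] and Mᵀf = [-3895, -33293]ᵀ gives MᵀM·[p, q]ᵀ = Mᵀf.
Eliminating q: 10674·(row 1) − 1248·(row 2) gives 43596·p = 10674·(-3895) − 1248·(-33293) = -25566, so p = -4261/7266.
Then q = ((-33293) − 1248·(-4261/7266))/10674 = -22165/7266.
Residuals: -1860/1211, -1968/1211, 1119/1211, -764/1211; SSR = 7571/1211.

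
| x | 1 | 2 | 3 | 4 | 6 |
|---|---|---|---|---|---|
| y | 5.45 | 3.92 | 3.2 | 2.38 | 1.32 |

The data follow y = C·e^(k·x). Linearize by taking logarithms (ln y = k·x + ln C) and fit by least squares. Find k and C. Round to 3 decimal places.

k = -0.279, C = 7.150

Taking logs, ln y = k·x + ln C, so regress ln y on x.
Σx = 16.0000, Σ(x)² = 66.0000, Σln y = 5.3696, Σx·ln y = 13.0514.
Normal system: [[66.0000, 16.0000]; [16.0000, 5]]·[k, ln C]ᵀ = [13.0514, 5.3696]ᵀ.
Δ = 66.0000·5 − (16.0000)² = 74.0000; k = (13.0514·5 − 16.0000·5.3696)/74.0000 = -0.27914, ln C = (66.0000·5.3696 − 16.0000·13.0514)/74.0000 = 1.96716, so C = exp(1.96716) = 7.15034.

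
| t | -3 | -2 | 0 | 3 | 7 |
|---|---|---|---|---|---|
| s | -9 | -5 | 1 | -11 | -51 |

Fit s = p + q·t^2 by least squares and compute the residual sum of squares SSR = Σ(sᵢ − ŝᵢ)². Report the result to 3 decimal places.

SSR = 4.257

The normal system MᵀM·[p, q]ᵀ = Mᵀs is [[5, 71]; [71, 2579]]·[p, q]ᵀ = [-75, -2699]ᵀ.
Δ = 5·2579 − 71² = 7854.
p = ((-75)·2579 − 71·(-2699))/7854 = -898/3927; q = (5·(-2699) − 71·(-75))/7854 = -4085/3927.
Residuals: 2320/3927, -47/77, 4825/3927, -5534/3927, 262/1309; SSR = 16718/3927.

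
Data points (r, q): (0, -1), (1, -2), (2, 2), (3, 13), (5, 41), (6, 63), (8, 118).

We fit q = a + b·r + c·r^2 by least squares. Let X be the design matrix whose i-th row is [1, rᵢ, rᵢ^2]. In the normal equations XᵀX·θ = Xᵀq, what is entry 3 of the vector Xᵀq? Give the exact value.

Entry 3 ↔ basis r^2, so (Xᵀq)_{3} = Σᵢ (r^2)·qᵢ = (0)·(-1) + (1)·(-2) + (4)·(2) + (9)·(13) + (25)·(41) + (36)·(63) + (64)·(118) = 10968.

10968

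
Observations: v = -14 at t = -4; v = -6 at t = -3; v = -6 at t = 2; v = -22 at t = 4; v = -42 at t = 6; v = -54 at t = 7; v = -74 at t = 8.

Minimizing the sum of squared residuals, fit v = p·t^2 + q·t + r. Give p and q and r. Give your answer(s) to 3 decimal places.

p = -1.014, q = -0.879, r = -0.520

The normal equations are: 8402·p + 1052·q + 194·r = -9548;  1052·p + 194·q + 20·r = -1248;  194·p + 20·q + 7·r = -218.
(Σt^2·t^2 = 8402, Σt^2·t = 1052, Σt^2 = 194, Σt·t = 194, Σt = 20, Σ1 = 7, Σt^2·v = -9548, Σt·v = -1248, Σv = -218.)
Row-reducing yields p = -1768/1743, q = -1532/1743, r = -302/581.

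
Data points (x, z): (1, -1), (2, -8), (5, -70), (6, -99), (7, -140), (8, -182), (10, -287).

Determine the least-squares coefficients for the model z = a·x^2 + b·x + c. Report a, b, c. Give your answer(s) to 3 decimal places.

a = -2.945, b = 0.542, c = 1.918

Compute the Gram sums: Σx^2·x^2 = 18435, Σx^2·x = 2205, Σx^2 = 279, Σx·x = 279, Σx = 39, Σ1 = 7.
For Aᵀz: Σx^2·z = -52555, Σx·z = -6267, Σz = -787.
Normal equations: [[18435, 2205, 279]; [2205, 279, 39]; [279, 39, 7]]·[a, b, c]ᵀ = [-52555, -6267, -787]ᵀ.
Solving the 3×3 system (Gaussian elimination) gives a = -5380/1827, b = 2972/5481, c = 3505/1827.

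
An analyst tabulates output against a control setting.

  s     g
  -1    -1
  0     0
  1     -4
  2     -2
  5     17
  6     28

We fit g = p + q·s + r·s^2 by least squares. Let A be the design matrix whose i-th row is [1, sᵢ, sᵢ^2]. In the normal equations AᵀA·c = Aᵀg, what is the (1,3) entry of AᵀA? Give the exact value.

67

Row 1 ↔ basis 1, column 3 ↔ basis s^2, so (AᵀA)_{1,3} = Σᵢ s^2 = (1)·(1) + (1)·(0) + (1)·(1) + (1)·(4) + (1)·(25) + (1)·(36) = 67.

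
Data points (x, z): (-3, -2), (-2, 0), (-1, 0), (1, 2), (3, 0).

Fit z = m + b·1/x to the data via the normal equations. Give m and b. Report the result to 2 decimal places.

Setting ∂/∂m … = 0 gives: 5·m + (-1/2)·b = 0;  (-1/2)·m + (89/36)·b = 8/3.
Determinant 5·(89/36) − (-1/2)² = 109/9.
m = (0·(89/36) − (-1/2)·(8/3))/(109/9) = 12/109; b = (5·(8/3) − (-1/2)·0)/(109/9) = 120/109.

m = 0.11, b = 1.10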